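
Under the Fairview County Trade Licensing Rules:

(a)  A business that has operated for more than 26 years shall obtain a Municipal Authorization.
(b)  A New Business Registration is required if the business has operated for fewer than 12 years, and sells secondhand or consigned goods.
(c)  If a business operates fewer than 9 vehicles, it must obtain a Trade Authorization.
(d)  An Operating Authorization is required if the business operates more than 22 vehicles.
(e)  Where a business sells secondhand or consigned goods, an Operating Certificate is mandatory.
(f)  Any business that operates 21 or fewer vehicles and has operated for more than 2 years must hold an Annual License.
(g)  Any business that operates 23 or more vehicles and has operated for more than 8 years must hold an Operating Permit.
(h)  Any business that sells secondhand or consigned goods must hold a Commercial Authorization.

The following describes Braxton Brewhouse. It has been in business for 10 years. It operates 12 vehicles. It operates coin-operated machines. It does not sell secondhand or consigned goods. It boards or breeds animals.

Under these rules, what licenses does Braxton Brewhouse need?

Annual License

(a) years in business 10 ≤ 26 → Municipal Authorization not required.
(b) years in business 10 < 12; does not sell secondhand or consigned goods → New Business Registration not required.
(c) vehicles 12 ≥ 9 → Trade Authorization not required.
(d) vehicles 12 ≤ 22 → Operating Authorization not required.
(e) does not sell secondhand or consigned goods → Operating Certificate not required.
(f) vehicles 12 ≤ 21; years in business 10 > 2 → Annual License required.
(g) vehicles 12 < 23; years in business 10 > 8 → Operating Permit not required.
(h) does not sell secondhand or consigned goods → Commercial Authorization not required.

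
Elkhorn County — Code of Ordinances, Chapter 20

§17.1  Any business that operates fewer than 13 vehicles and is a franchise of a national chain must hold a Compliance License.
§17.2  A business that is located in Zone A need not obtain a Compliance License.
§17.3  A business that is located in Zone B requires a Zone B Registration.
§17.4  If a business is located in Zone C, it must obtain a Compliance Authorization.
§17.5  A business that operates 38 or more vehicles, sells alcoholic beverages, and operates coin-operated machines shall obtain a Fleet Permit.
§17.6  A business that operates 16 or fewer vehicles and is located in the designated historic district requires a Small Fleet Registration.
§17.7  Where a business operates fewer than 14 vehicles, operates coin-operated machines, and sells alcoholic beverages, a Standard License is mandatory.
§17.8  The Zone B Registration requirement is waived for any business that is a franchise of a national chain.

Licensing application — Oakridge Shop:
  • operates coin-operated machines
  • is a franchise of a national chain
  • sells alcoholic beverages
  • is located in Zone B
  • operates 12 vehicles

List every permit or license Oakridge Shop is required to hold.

Compliance License, Standard License

§17.1 vehicles 12 < 13; is a franchise of a national chain → Compliance License required.
§17.2 is located in Zone B (not: is located in Zone A) → Compliance License exemption does not apply.
§17.3 is located in Zone B → Zone B Registration required.
§17.4 is located in Zone B (not: is located in Zone C) → Compliance Authorization not required.
§17.5 vehicles 12 < 38; sells alcoholic beverages; operates coin-operated machines → Fleet Permit not required.
§17.6 vehicles 12 ≤ 16; is located in Zone B (not: is located in the designated historic district) → Small Fleet Registration not required.
§17.7 vehicles 12 < 14; operates coin-operated machines; sells alcoholic beverages → Standard License required.
§17.8 is a franchise of a national chain → exempt from Zone B Registration.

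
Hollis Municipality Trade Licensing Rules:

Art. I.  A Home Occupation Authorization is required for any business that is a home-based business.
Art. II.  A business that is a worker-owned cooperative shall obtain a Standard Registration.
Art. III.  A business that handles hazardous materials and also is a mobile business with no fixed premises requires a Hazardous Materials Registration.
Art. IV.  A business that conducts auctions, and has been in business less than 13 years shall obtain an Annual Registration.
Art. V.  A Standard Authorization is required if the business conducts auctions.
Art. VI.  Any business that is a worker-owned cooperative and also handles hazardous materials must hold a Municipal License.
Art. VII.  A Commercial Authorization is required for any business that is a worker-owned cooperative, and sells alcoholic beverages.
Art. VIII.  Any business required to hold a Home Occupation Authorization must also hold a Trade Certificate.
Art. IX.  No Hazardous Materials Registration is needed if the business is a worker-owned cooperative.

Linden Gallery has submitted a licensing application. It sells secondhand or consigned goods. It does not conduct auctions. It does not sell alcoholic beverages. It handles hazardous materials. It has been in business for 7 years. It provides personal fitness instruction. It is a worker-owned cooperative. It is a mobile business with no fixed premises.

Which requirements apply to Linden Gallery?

Municipal License, Standard Registration

Art. I. is a mobile business with no fixed premises (not: is a home-based business) → Home Occupation Authorization not required.
Art. II. is a worker-owned cooperative → Standard Registration required.
Art. III. handles hazardous materials; is a mobile business with no fixed premises → Hazardous Materials Registration required.
Art. IV. does not conduct auctions; years in business 7 < 13 → Annual Registration not required.
Art. V. does not conduct auctions → Standard Authorization not required.
Art. VI. is a worker-owned cooperative; handles hazardous materials → Municipal License required.
Art. VII. is a worker-owned cooperative; does not sell alcoholic beverages → Commercial Authorization not required.
Art. VIII. Home Occupation Authorization is not required → no effect.
Art. IX. is a worker-owned cooperative → exempt from Hazardous Materials Registration.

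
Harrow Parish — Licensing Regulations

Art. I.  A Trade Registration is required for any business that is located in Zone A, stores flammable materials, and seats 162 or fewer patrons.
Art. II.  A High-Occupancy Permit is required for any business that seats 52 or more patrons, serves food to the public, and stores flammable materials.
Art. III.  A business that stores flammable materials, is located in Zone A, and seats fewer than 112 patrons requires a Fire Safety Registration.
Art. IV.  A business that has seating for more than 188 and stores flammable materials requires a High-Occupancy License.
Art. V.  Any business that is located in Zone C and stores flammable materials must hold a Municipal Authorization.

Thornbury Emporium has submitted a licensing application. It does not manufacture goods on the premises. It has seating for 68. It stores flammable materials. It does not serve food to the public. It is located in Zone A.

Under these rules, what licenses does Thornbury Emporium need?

Fire Safety Registration, Trade Registration

Art. I. is located in Zone A; stores flammable materials; seating 68 ≤ 162 → Trade Registration required.
Art. II. seating 68 ≥ 52; does not serve food to the public; stores flammable materials → High-Occupancy Permit not required.
Art. III. stores flammable materials; is located in Zone A; seating 68 < 112 → Fire Safety Registration required.
Art. IV. seating 68 ≤ 188; stores flammable materials → High-Occupancy License not required.
Art. V. is located in Zone A (not: is located in Zone C); stores flammable materials → Municipal Authorization not required.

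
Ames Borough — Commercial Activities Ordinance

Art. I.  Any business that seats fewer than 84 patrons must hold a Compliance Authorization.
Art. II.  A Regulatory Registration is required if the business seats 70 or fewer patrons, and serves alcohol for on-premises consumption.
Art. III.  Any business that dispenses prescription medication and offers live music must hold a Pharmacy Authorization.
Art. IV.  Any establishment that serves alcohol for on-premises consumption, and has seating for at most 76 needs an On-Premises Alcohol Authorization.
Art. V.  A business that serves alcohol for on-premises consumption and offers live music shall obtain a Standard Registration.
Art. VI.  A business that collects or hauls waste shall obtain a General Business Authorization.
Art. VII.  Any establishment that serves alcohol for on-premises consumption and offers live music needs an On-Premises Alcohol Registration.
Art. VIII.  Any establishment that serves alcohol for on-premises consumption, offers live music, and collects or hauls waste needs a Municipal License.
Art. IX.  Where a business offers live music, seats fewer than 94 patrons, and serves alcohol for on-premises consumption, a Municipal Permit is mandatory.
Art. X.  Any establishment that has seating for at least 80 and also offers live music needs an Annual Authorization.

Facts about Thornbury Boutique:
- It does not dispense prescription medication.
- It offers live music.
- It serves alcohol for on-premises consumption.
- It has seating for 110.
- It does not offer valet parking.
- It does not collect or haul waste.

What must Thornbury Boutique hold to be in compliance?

Annual Authorization, On-Premises Alcohol Registration, Standard Registration

Art. I. seating 110 ≥ 84 → Compliance Authorization not required.
Art. II. seating 110 > 70; serves alcohol for on-premises consumption → Regulatory Registration not required.
Art. III. does not dispense prescription medication; offers live music → Pharmacy Authorization not required.
Art. IV. serves alcohol for on-premises consumption; seating 110 > 76 → On-Premises Alcohol Authorization not required.
Art. V. serves alcohol for on-premises consumption; offers live music → Standard Registration required.
Art. VI. does not collect or haul waste → General Business Authorization not required.
Art. VII. serves alcohol for on-premises consumption; offers live music → On-Premises Alcohol Registration required.
Art. VIII. serves alcohol for on-premises consumption; offers live music; does not collect or haul waste → Municipal License not required.
Art. IX. offers live music; seating 110 ≥ 94; serves alcohol for on-premises consumption → Municipal Permit not required.
Art. X. seating 110 ≥ 80; offers live music → Annual Authorization required.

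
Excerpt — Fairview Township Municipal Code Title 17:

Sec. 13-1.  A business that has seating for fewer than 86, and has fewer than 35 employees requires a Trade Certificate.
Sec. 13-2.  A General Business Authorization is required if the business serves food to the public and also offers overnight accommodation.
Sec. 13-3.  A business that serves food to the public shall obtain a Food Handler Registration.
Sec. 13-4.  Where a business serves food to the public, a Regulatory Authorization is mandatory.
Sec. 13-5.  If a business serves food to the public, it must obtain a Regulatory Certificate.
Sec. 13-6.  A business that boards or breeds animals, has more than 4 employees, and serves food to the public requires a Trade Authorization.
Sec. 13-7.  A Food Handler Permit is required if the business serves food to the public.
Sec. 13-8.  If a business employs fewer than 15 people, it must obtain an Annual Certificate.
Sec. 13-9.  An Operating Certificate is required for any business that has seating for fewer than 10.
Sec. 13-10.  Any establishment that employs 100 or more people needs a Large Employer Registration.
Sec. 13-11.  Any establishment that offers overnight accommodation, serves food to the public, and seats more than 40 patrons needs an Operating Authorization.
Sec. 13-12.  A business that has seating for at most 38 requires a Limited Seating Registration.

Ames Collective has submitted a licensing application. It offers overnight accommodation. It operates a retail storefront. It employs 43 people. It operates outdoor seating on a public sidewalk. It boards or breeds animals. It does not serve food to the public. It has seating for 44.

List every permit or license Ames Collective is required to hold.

Sec. 13-1. seating 44 < 86; employees 43 ≥ 35 → Trade Certificate not required.
Sec. 13-2. does not serve food to the public; offers overnight accommodation → General Business Authorization not required.
Sec. 13-3. does not serve food to the public → Food Handler Registration not required.
Sec. 13-4. does not serve food to the public → Regulatory Authorization not required.
Sec. 13-5. does not serve food to the public → Regulatory Certificate not required.
Sec. 13-6. boards or breeds animals; employees 43 > 4; does not serve food to the public → Trade Authorization not required.
Sec. 13-7. does not serve food to the public → Food Handler Permit not required.
Sec. 13-8. employees 43 ≥ 15 → Annual Certificate not required.
Sec. 13-9. seating 44 ≥ 10 → Operating Certificate not required.
Sec. 13-10. employees 43 < 100 → Large Employer Registration not required.
Sec. 13-11. offers overnight accommodation; does not serve food to the public; seating 44 > 40 → Operating Authorization not required.
Sec. 13-12. seating 44 > 38 → Limited Seating Registration not required.

None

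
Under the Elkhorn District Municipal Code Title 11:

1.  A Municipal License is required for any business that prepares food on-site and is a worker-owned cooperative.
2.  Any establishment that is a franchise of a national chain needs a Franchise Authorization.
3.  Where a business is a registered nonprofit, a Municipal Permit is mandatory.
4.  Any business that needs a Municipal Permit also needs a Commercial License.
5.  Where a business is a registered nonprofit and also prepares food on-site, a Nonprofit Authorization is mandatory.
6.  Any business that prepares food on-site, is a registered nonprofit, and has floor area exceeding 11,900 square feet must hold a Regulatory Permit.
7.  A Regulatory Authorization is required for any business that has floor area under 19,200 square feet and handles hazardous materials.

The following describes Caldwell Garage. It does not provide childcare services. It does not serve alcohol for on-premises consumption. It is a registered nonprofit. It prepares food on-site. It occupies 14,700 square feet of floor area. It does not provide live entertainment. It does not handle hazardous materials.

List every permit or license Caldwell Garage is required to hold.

1. prepares food on-site; is a registered nonprofit (not: is a worker-owned cooperative) → Municipal License not required.
2. is a registered nonprofit (not: is a franchise of a national chain) → Franchise Authorization not required.
3. is a registered nonprofit → Municipal Permit required.
4. Municipal Permit is required → Commercial License also required.
5. is a registered nonprofit; prepares food on-site → Nonprofit Authorization required.
6. prepares food on-site; is a registered nonprofit; floor area 14,700 square feet > 11,900 square feet → Regulatory Permit required.
7. floor area 14,700 square feet < 19,200 square feet; does not handle hazardous materials → Regulatory Authorization not required.

Commercial License, Municipal Permit, Nonprofit Authorization, Regulatory Permit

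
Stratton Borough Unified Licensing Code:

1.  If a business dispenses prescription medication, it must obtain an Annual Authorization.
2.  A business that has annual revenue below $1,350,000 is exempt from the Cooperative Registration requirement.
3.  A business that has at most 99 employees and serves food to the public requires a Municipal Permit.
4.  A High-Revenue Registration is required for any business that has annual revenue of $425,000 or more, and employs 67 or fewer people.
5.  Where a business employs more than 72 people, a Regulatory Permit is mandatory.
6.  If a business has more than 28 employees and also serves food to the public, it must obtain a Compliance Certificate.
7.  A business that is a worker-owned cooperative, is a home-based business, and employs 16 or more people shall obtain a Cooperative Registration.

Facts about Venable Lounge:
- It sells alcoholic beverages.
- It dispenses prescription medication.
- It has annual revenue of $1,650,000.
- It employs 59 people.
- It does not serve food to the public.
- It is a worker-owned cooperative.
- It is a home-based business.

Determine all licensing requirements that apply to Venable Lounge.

Annual Authorization, Cooperative Registration, High-Revenue Registration

1. dispenses prescription medication → Annual Authorization required.
2. revenue $1,650,000 ≥ $1,350,000 → Cooperative Registration exemption does not apply.
3. employees 59 ≤ 99; does not serve food to the public → Municipal Permit not required.
4. revenue $1,650,000 ≥ $425,000; employees 59 ≤ 67 → High-Revenue Registration required.
5. employees 59 ≤ 72 → Regulatory Permit not required.
6. employees 59 > 28; does not serve food to the public → Compliance Certificate not required.
7. is a worker-owned cooperative; is a home-based business; employees 59 ≥ 16 → Cooperative Registration required.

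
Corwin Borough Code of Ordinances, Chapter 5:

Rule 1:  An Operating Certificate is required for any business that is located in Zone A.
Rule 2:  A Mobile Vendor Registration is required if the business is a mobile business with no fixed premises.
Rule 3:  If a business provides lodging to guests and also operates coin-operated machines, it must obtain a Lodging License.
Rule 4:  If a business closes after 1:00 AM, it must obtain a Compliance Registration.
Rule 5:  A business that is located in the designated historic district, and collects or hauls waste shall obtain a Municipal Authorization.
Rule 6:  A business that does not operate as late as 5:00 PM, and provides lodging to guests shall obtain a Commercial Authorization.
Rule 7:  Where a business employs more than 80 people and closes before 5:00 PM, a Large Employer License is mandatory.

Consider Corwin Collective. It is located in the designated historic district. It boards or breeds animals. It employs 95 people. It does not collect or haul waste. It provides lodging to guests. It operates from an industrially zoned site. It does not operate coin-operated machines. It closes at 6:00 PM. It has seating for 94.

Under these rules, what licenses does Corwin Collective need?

None

Rule 1: is located in the designated historic district (not: is located in Zone A) → Operating Certificate not required.
Rule 2: operates from an industrially zoned site (not: is a mobile business with no fixed premises) → Mobile Vendor Registration not required.
Rule 3: provides lodging to guests; does not operate coin-operated machines → Lodging License not required.
Rule 4: closes 6:00 PM, at/before 1:00 AM → Compliance Registration not required.
Rule 5: is located in the designated historic district; does not collect or haul waste → Municipal Authorization not required.
Rule 6: closes 6:00 PM, after 5:00 PM; provides lodging to guests → Commercial Authorization not required.
Rule 7: employees 95 > 80; closes 6:00 PM, after 5:00 PM → Large Employer License not required.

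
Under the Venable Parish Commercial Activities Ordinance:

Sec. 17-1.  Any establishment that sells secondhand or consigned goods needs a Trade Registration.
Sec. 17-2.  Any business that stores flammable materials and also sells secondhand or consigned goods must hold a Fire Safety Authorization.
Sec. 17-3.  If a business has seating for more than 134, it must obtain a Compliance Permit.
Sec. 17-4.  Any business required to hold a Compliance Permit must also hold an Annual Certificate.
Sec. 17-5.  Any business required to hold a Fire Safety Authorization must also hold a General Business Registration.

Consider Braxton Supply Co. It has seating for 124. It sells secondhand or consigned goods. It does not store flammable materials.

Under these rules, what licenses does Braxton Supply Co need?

Sec. 17-1. sells secondhand or consigned goods → Trade Registration required.
Sec. 17-2. does not store flammable materials; sells secondhand or consigned goods → Fire Safety Authorization not required.
Sec. 17-3. seating 124 ≤ 134 → Compliance Permit not required.
Sec. 17-4. Compliance Permit is not required → no effect.
Sec. 17-5. Fire Safety Authorization is not required → no effect.

Trade Registration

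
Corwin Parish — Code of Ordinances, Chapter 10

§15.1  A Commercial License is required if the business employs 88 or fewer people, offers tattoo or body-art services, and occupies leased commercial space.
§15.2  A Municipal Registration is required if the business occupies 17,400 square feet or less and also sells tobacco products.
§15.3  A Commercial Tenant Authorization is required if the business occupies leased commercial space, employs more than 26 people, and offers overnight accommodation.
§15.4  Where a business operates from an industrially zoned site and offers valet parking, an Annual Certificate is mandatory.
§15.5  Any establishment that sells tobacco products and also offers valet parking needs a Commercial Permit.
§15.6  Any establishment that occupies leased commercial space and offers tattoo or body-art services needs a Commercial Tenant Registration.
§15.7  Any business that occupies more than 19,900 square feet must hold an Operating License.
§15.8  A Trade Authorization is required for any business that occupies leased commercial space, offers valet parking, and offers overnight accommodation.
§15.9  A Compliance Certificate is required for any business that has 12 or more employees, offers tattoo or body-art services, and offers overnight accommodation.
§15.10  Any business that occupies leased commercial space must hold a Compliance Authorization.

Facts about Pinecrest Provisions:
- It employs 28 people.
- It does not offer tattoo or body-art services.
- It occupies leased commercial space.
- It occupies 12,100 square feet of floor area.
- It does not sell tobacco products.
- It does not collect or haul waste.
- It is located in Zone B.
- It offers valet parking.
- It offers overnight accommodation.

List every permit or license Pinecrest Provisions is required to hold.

Commercial Tenant Authorization, Compliance Authorization, Trade Authorization

§15.1 employees 28 ≤ 88; does not offer tattoo or body-art services; occupies leased commercial space → Commercial License not required.
§15.2 floor area 12,100 square feet ≤ 17,400 square feet; does not sell tobacco products → Municipal Registration not required.
§15.3 occupies leased commercial space; employees 28 > 26; offers overnight accommodation → Commercial Tenant Authorization required.
§15.4 occupies leased commercial space (not: operates from an industrially zoned site); offers valet parking → Annual Certificate not required.
§15.5 does not sell tobacco products; offers valet parking → Commercial Permit not required.
§15.6 occupies leased commercial space; does not offer tattoo or body-art services → Commercial Tenant Registration not required.
§15.7 floor area 12,100 square feet ≤ 19,900 square feet → Operating License not required.
§15.8 occupies leased commercial space; offers valet parking; offers overnight accommodation → Trade Authorization required.
§15.9 employees 28 ≥ 12; does not offer tattoo or body-art services; offers overnight accommodation → Compliance Certificate not required.
§15.10 occupies leased commercial space → Compliance Authorization required.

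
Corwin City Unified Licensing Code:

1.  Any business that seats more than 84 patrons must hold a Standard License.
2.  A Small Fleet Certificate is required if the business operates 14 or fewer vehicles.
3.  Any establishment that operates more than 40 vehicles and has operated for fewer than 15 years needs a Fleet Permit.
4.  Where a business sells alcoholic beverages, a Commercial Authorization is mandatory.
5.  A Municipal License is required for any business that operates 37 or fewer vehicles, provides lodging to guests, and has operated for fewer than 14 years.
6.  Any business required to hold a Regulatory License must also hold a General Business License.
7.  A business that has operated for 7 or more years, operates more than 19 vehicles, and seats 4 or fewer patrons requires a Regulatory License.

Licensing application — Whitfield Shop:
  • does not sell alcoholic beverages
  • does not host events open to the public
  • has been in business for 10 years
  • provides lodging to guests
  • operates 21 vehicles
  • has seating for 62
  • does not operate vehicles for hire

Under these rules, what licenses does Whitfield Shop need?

Municipal License

1. seating 62 ≤ 84 → Standard License not required.
2. vehicles 21 > 14 → Small Fleet Certificate not required.
3. vehicles 21 ≤ 40; years in business 10 < 15 → Fleet Permit not required.
4. does not sell alcoholic beverages → Commercial Authorization not required.
5. vehicles 21 ≤ 37; provides lodging to guests; years in business 10 < 14 → Municipal License required.
6. Regulatory License is not required → no effect.
7. years in business 10 ≥ 7; vehicles 21 > 19; seating 62 > 4 → Regulatory License not required.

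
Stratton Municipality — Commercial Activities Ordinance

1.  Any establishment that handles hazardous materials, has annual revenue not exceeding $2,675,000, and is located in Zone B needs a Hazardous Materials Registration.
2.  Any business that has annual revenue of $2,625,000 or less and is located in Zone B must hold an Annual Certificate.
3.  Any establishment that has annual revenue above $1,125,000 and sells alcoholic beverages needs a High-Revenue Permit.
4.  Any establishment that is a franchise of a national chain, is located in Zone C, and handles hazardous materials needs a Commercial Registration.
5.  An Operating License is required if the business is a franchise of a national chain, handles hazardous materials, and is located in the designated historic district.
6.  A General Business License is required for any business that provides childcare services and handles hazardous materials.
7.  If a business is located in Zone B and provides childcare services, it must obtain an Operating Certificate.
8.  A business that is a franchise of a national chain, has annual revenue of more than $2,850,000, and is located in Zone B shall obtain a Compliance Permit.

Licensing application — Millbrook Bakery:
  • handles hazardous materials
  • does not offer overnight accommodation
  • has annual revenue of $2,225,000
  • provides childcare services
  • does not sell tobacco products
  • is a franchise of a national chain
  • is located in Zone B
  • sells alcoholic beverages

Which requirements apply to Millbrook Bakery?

Annual Certificate, General Business License, Hazardous Materials Registration, High-Revenue Permit, Operating Certificate

1. handles hazardous materials; revenue $2,225,000 ≤ $2,675,000; is located in Zone B → Hazardous Materials Registration required.
2. revenue $2,225,000 ≤ $2,625,000; is located in Zone B → Annual Certificate required.
3. revenue $2,225,000 > $1,125,000; sells alcoholic beverages → High-Revenue Permit required.
4. is a franchise of a national chain; is located in Zone B (not: is located in Zone C); handles hazardous materials → Commercial Registration not required.
5. is a franchise of a national chain; handles hazardous materials; is located in Zone B (not: is located in the designated historic district) → Operating License not required.
6. provides childcare services; handles hazardous materials → General Business License required.
7. is located in Zone B; provides childcare services → Operating Certificate required.
8. is a franchise of a national chain; revenue $2,225,000 ≤ $2,850,000; is located in Zone B → Compliance Permit not required.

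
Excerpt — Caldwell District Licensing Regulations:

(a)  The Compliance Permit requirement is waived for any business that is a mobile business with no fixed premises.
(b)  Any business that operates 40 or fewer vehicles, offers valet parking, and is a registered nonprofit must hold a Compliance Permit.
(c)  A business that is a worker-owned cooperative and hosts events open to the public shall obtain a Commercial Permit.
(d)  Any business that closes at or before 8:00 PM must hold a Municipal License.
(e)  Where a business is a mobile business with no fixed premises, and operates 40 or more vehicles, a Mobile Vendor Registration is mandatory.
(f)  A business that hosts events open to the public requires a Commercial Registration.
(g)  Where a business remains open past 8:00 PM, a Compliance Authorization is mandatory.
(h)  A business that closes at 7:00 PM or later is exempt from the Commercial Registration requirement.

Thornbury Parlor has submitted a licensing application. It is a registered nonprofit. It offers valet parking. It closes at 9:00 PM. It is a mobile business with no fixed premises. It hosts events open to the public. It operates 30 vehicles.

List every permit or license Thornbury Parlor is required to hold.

Compliance Authorization

(a) is a mobile business with no fixed premises → exempt from Compliance Permit.
(b) vehicles 30 ≤ 40; offers valet parking; is a registered nonprofit → Compliance Permit required.
(c) is a registered nonprofit (not: is a worker-owned cooperative); hosts events open to the public → Commercial Permit not required.
(d) closes 9:00 PM, after 8:00 PM → Municipal License not required.
(e) is a mobile business with no fixed premises; vehicles 30 < 40 → Mobile Vendor Registration not required.
(f) hosts events open to the public → Commercial Registration required.
(g) closes 9:00 PM, after 8:00 PM → Compliance Authorization required.
(h) closes 9:00 PM, after 7:00 PM → exempt from Commercial Registration.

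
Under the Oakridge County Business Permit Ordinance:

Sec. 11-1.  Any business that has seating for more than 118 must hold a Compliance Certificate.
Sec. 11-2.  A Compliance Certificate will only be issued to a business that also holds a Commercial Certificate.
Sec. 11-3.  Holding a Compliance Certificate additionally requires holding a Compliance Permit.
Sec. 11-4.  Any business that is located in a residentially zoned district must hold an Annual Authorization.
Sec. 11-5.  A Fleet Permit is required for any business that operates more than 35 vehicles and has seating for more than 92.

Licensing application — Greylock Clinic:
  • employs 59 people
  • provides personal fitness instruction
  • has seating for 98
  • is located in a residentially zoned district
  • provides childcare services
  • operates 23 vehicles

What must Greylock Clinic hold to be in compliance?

Annual Authorization

Sec. 11-1. seating 98 ≤ 118 → Compliance Certificate not required.
Sec. 11-2. Compliance Certificate is not required → no effect.
Sec. 11-3. Compliance Certificate is not required → no effect.
Sec. 11-4. is located in a residentially zoned district → Annual Authorization required.
Sec. 11-5. vehicles 23 ≤ 35; seating 98 > 92 → Fleet Permit not required.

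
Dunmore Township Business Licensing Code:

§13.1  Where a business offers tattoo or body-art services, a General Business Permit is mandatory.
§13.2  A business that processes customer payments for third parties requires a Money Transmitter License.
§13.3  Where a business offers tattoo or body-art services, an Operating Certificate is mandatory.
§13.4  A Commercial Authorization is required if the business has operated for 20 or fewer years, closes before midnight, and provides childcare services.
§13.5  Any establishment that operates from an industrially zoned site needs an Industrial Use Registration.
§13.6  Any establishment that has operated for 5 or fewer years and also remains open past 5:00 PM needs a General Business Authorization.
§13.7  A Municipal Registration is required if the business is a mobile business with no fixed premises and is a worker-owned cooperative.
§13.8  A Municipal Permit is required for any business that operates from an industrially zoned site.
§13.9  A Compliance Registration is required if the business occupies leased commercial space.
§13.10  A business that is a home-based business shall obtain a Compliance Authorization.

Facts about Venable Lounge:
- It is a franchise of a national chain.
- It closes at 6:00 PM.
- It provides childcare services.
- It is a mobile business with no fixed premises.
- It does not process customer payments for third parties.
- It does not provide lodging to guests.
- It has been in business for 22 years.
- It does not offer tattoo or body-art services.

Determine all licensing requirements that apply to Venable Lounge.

None

§13.1 does not offer tattoo or body-art services → General Business Permit not required.
§13.2 does not process customer payments for third parties → Money Transmitter License not required.
§13.3 does not offer tattoo or body-art services → Operating Certificate not required.
§13.4 years in business 22 > 20; closes 6:00 PM, at/before midnight; provides childcare services → Commercial Authorization not required.
§13.5 is a mobile business with no fixed premises (not: operates from an industrially zoned site) → Industrial Use Registration not required.
§13.6 years in business 22 > 5; closes 6:00 PM, after 5:00 PM → General Business Authorization not required.
§13.7 is a mobile business with no fixed premises; is a franchise of a national chain (not: is a worker-owned cooperative) → Municipal Registration not required.
§13.8 is a mobile business with no fixed premises (not: operates from an industrially zoned site) → Municipal Permit not required.
§13.9 is a mobile business with no fixed premises (not: occupies leased commercial space) → Compliance Registration not required.
§13.10 is a mobile business with no fixed premises (not: is a home-based business) → Compliance Authorization not required.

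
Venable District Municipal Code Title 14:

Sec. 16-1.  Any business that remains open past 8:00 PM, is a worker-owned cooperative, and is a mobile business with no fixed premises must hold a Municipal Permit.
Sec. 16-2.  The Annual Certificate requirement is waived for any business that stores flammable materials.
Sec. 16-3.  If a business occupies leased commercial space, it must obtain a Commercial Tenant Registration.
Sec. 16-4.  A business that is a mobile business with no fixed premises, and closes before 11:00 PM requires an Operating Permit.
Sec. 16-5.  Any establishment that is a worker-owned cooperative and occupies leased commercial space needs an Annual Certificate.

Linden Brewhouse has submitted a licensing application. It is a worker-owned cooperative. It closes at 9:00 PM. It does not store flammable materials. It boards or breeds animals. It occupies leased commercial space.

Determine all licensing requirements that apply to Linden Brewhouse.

Annual Certificate, Commercial Tenant Registration

Sec. 16-1. closes 9:00 PM, after 8:00 PM; is a worker-owned cooperative; occupies leased commercial space (not: is a mobile business with no fixed premises) → Municipal Permit not required.
Sec. 16-2. does not store flammable materials → Annual Certificate exemption does not apply.
Sec. 16-3. occupies leased commercial space → Commercial Tenant Registration required.
Sec. 16-4. occupies leased commercial space (not: is a mobile business with no fixed premises); closes 9:00 PM, at/before 11:00 PM → Operating Permit not required.
Sec. 16-5. is a worker-owned cooperative; occupies leased commercial space → Annual Certificate required.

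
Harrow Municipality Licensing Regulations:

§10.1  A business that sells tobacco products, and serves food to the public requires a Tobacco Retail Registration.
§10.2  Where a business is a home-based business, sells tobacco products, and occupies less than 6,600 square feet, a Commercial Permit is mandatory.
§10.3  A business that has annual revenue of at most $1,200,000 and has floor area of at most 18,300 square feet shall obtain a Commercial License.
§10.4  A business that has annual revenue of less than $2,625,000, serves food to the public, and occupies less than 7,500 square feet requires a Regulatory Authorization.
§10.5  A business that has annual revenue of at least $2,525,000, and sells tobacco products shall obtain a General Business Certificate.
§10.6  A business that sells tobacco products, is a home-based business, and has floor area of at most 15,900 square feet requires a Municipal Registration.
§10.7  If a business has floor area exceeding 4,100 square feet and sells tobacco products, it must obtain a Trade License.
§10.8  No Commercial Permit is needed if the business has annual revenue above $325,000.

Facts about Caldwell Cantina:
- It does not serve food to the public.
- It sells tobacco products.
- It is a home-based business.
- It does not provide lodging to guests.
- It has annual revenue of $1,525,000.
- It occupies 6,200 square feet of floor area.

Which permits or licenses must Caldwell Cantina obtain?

§10.1 sells tobacco products; does not serve food to the public → Tobacco Retail Registration not required.
§10.2 is a home-based business; sells tobacco products; floor area 6,200 square feet < 6,600 square feet → Commercial Permit required.
§10.3 revenue $1,525,000 > $1,200,000; floor area 6,200 square feet ≤ 18,300 square feet → Commercial License not required.
§10.4 revenue $1,525,000 < $2,625,000; does not serve food to the public; floor area 6,200 square feet < 7,500 square feet → Regulatory Authorization not required.
§10.5 revenue $1,525,000 < $2,525,000; sells tobacco products → General Business Certificate not required.
§10.6 sells tobacco products; is a home-based business; floor area 6,200 square feet ≤ 15,900 square feet → Municipal Registration required.
§10.7 floor area 6,200 square feet > 4,100 square feet; sells tobacco products → Trade License required.
§10.8 revenue $1,525,000 > $325,000 → exempt from Commercial Permit.

Municipal Registration, Trade License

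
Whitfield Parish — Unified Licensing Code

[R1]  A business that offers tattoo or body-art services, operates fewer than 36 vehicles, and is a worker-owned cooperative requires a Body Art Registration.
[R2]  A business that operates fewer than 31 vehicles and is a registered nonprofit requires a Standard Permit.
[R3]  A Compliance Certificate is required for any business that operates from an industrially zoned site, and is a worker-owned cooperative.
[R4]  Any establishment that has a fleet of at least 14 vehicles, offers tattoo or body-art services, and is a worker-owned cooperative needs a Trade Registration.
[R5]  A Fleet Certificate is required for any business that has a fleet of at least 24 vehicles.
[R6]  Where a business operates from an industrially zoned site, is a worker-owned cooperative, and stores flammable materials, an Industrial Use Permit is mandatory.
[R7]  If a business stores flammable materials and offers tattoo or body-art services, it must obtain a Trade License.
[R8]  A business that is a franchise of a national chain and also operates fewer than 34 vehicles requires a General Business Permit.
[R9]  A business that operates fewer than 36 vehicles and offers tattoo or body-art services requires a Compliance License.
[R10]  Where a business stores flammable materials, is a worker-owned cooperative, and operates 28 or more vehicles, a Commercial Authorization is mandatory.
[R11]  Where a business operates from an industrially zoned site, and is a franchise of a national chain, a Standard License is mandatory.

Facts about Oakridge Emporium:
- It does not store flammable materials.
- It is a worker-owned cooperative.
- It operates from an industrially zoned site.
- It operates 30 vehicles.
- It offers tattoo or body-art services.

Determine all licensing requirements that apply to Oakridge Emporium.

[R1] offers tattoo or body-art services; vehicles 30 < 36; is a worker-owned cooperative → Body Art Registration required.
[R2] vehicles 30 < 31; is a worker-owned cooperative (not: is a registered nonprofit) → Standard Permit not required.
[R3] operates from an industrially zoned site; is a worker-owned cooperative → Compliance Certificate required.
[R4] vehicles 30 ≥ 14; offers tattoo or body-art services; is a worker-owned cooperative → Trade Registration required.
[R5] vehicles 30 ≥ 24 → Fleet Certificate required.
[R6] operates from an industrially zoned site; is a worker-owned cooperative; does not store flammable materials → Industrial Use Permit not required.
[R7] does not store flammable materials; offers tattoo or body-art services → Trade License not required.
[R8] is a worker-owned cooperative (not: is a franchise of a national chain); vehicles 30 < 34 → General Business Permit not required.
[R9] vehicles 30 < 36; offers tattoo or body-art services → Compliance License required.
[R10] does not store flammable materials; is a worker-owned cooperative; vehicles 30 ≥ 28 → Commercial Authorization not required.
[R11] operates from an industrially zoned site; is a worker-owned cooperative (not: is a franchise of a national chain) → Standard License not required.

Body Art Registration, Compliance Certificate, Compliance License, Fleet Certificate, Trade Registration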